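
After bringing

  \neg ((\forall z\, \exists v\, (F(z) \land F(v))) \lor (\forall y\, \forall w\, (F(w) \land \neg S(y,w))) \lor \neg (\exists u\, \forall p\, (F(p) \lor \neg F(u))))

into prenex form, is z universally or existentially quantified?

existential

Drive negations inward (¬∀x A ≡ ∃x ¬A, ¬∃x A ≡ ∀x ¬A, De Morgan for ∧/∨):
  (\exists z\, \forall v\, (\neg F(z) \lor \neg F(v))) \land (\exists y\, \exists w\, (\neg F(w) \lor S(y,w))) \land (\exists u\, \forall p\, (F(p) \lor \neg F(u)))
Finally move all quantifiers to the prefix:
  \exists z\, \forall v\, \exists y\, \exists w\, \exists u\, \forall p\, ((\neg F(z) \lor \neg F(v)) \land (\neg F(w) \lor S(y,w)) \land (F(p) \lor \neg F(u)))
The quantifier \forall z sits under an odd number of negations, so it flips to \exists z.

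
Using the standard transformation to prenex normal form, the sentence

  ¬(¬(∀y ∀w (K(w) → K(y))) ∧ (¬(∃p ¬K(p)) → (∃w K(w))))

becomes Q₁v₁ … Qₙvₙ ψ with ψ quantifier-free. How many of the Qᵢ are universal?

4

Rewrite implications/biconditionals: A → B as ¬A ∨ B.
  ¬(¬(∀y ∀w (¬K(w) ∨ K(y))) ∧ (¬¬(∃p ¬K(p)) ∨ (∃w K(w))))
Push ¬ through the quantifiers and connectives to reach negation normal form:
  (∀y ∀w (¬K(w) ∨ K(y))) ∨ (∀p K(p)) ∧ (∀w ¬K(w))
Rename bound variables to avoid capture: w↦v.
  (∀y ∀w (¬K(w) ∨ K(y))) ∨ (∀p K(p)) ∧ (∀v ¬K(v))
Pull the quantifiers to the front (each side's bound variable is not free in the other side):
  ∀y ∀w ∀p ∀v (¬K(w) ∨ K(y) ∨ K(p) ∧ ¬K(v))
The prefix is ∀y ∀w ∀p ∀v: 4 universal, 0 existential.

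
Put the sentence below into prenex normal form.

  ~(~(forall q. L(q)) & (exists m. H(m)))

forall q. forall m. (L(q) | ~H(m))

Move each ¬ inward, flipping quantifiers it crosses:
  (forall q. L(q)) | (forall m. ~H(m))
Extract every quantifier outward, since the variables are now distinct and don't occur free across branches:
  forall q. forall m. (L(q) | ~H(m))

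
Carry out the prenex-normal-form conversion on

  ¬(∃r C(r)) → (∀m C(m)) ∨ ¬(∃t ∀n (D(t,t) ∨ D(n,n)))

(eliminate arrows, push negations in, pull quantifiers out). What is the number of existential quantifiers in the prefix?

2

Eliminate → and ↔ using ¬ and ∨.
  ¬¬(∃r C(r)) ∨ (∀m C(m)) ∨ ¬(∃t ∀n (D(t,t) ∨ D(n,n)))
Push ¬ through the quantifiers and connectives to reach negation normal form:
  (∃r C(r)) ∨ (∀m C(m)) ∨ (∀t ∃n (¬D(t,t) ∧ ¬D(n,n)))
All bound variables are already distinct, so no renaming is needed.
Extract every quantifier outward, since the variables are now distinct and don't occur free across branches:
  ∃r ∀m ∀t ∃n (C(r) ∨ C(m) ∨ ¬D(t,t) ∧ ¬D(n,n))
The prefix is ∃r ∀m ∀t ∃n: 2 universal, 2 existential.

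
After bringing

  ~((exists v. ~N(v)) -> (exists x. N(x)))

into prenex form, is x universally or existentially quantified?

Rewrite implications/biconditionals: A → B as ¬A ∨ B.
  ~(~(exists v. ~N(v)) | (exists x. N(x)))
Push ¬ through the quantifiers and connectives to reach negation normal form:
  (exists v. ~N(v)) & (forall x. ~N(x))
Pull the quantifiers to the front (each side's bound variable is not free in the other side):
  exists v. forall x. (~N(v) & ~N(x))
The quantifier exists x sits under an odd number of negations (counting the antecedent side of each →), so it flips to forall x.

universal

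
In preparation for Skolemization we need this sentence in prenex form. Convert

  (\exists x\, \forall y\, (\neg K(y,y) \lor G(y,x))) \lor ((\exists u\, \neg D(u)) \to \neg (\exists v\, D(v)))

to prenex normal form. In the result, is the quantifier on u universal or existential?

First replace A → B with ¬A ∨ B.
  (\exists x\, \forall y\, (\neg K(y,y) \lor G(y,x))) \lor \neg (\exists u\, \neg D(u)) \lor \neg (\exists v\, D(v))
Push ¬ through the quantifiers and connectives to reach negation normal form:
  (\exists x\, \forall y\, (\neg K(y,y) \lor G(y,x))) \lor (\forall u\, D(u)) \lor (\forall v\, \neg D(v))
All bound variables are already distinct, so no renaming is needed.
Finally move all quantifiers to the prefix:
  \exists x\, \forall y\, \forall u\, \forall v\, (\neg K(y,y) \lor G(y,x) \lor D(u) \lor \neg D(v))
The quantifier \exists u sits under an odd number of negations (counting the antecedent side of each →), so it flips to \forall u.

universal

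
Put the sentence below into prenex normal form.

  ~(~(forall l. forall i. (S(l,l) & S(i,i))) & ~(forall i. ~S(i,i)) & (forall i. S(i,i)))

forall l. forall i. forall q. exists p. (S(l,l) & S(i,i) | ~S(q,q) | ~S(p,p))

Drive negations inward (¬∀x A ≡ ∃x ¬A, ¬∃x A ≡ ∀x ¬A, De Morgan for ∧/∨):
  (forall l. forall i. (S(l,l) & S(i,i))) | (forall i. ~S(i,i)) | (exists i. ~S(i,i))
Give each quantifier a distinct variable: i↦q, i↦p.
  (forall l. forall i. (S(l,l) & S(i,i))) | (forall q. ~S(q,q)) | (exists p. ~S(p,p))
Finally move all quantifiers to the prefix:
  forall l. forall i. forall q. exists p. (S(l,l) & S(i,i) | ~S(q,q) | ~S(p,p))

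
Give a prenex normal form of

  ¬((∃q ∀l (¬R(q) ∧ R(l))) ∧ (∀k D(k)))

∀q ∃l ∃k (R(q) ∨ ¬R(l) ∨ ¬D(k))

Push ¬ through the quantifiers and connectives to reach negation normal form:
  (∀q ∃l (R(q) ∨ ¬R(l))) ∨ (∃k ¬D(k))
Pull the quantifiers to the front (each side's bound variable is not free in the other side):
  ∀q ∃l ∃k (R(q) ∨ ¬R(l) ∨ ¬D(k))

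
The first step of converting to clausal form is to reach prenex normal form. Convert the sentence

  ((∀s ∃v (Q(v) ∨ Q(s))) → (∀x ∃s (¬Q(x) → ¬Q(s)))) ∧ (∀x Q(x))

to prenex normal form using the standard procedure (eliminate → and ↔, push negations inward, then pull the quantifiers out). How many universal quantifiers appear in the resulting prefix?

3

First replace A → B with ¬A ∨ B.
  (¬(∀s ∃v (Q(v) ∨ Q(s))) ∨ (∀x ∃s (¬¬Q(x) ∨ ¬Q(s)))) ∧ (∀x Q(x))
Drive negations inward (¬∀x A ≡ ∃x ¬A, ¬∃x A ≡ ∀x ¬A, De Morgan for ∧/∨):
  ((∃s ∀v (¬Q(v) ∧ ¬Q(s))) ∨ (∀x ∃s (Q(x) ∨ ¬Q(s)))) ∧ (∀x Q(x))
Standardize variables apart so no two quantifiers bind the same name: s↦r, x↦w1.
  ((∃s ∀v (¬Q(v) ∧ ¬Q(s))) ∨ (∀x ∃r (Q(x) ∨ ¬Q(r)))) ∧ (∀w1 Q(w1))
Finally move all quantifiers to the prefix:
  ∃s ∀v ∀x ∃r ∀w1 ((¬Q(v) ∧ ¬Q(s) ∨ Q(x) ∨ ¬Q(r)) ∧ Q(w1))
The prefix is ∃s ∀v ∀x ∃r ∀w1: 3 universal, 2 existential.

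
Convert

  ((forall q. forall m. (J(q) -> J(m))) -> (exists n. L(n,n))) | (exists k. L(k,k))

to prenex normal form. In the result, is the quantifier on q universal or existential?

First replace A → B with ¬A ∨ B.
  ~(forall q. forall m. (~J(q) | J(m))) | (exists n. L(n,n)) | (exists k. L(k,k))
Drive negations inward (¬∀x A ≡ ∃x ¬A, ¬∃x A ≡ ∀x ¬A, De Morgan for ∧/∨):
  (exists q. exists m. (J(q) & ~J(m))) | (exists n. L(n,n)) | (exists k. L(k,k))
All bound variables are already distinct, so no renaming is needed.
Pull the quantifiers to the front (each side's bound variable is not free in the other side):
  exists q. exists m. exists n. exists k. (J(q) & ~J(m) | L(n,n) | L(k,k))
The quantifier forall q sits under an odd number of negations (counting the antecedent side of each →), so it flips to exists q.

existential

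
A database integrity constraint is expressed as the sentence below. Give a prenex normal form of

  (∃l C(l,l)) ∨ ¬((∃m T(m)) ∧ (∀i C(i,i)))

Push ¬ through the quantifiers and connectives to reach negation normal form:
  (∃l C(l,l)) ∨ (∀m ¬T(m)) ∨ (∃i ¬C(i,i))
Pull the quantifiers to the front (each side's bound variable is not free in the other side):
  ∃l ∀m ∃i (C(l,l) ∨ ¬T(m) ∨ ¬C(i,i))

∃l ∀m ∃i (C(l,l) ∨ ¬T(m) ∨ ¬C(i,i))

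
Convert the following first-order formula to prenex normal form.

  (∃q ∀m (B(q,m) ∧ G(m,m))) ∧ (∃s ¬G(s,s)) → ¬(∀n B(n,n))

∀q ∃m ∀s ∃n (¬B(q,m) ∨ ¬G(m,m) ∨ G(s,s) ∨ ¬B(n,n))

Rewrite implications/biconditionals: A → B as ¬A ∨ B.
  ¬((∃q ∀m (B(q,m) ∧ G(m,m))) ∧ (∃s ¬G(s,s))) ∨ ¬(∀n B(n,n))
Push ¬ through the quantifiers and connectives to reach negation normal form:
  (∀q ∃m (¬B(q,m) ∨ ¬G(m,m))) ∨ (∀s G(s,s)) ∨ (∃n ¬B(n,n))
All bound variables are already distinct, so no renaming is needed.
Extract every quantifier outward, since the variables are now distinct and don't occur free across branches:
  ∀q ∃m ∀s ∃n (¬B(q,m) ∨ ¬G(m,m) ∨ G(s,s) ∨ ¬B(n,n))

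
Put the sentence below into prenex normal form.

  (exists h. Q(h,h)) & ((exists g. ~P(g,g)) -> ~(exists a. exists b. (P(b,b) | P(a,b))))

Eliminate → and ↔ using ¬ and ∨.
  (exists h. Q(h,h)) & (~(exists g. ~P(g,g)) | ~(exists a. exists b. (P(b,b) | P(a,b))))
Drive negations inward (¬∀x A ≡ ∃x ¬A, ¬∃x A ≡ ∀x ¬A, De Morgan for ∧/∨):
  (exists h. Q(h,h)) & ((forall g. P(g,g)) | (forall a. forall b. (~P(b,b) & ~P(a,b))))
All bound variables are already distinct, so no renaming is needed.
Pull the quantifiers to the front (each side's bound variable is not free in the other side):
  exists h. forall g. forall a. forall b. (Q(h,h) & (P(g,g) | ~P(b,b) & ~P(a,b)))

exists h. forall g. forall a. forall b. (Q(h,h) & (P(g,g) | ~P(b,b) & ~P(a,b)))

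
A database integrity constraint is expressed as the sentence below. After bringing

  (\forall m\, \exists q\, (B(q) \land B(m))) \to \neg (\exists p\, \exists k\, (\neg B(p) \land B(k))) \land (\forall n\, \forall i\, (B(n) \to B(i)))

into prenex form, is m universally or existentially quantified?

First replace A → B with ¬A ∨ B.
  \neg (\forall m\, \exists q\, (B(q) \land B(m))) \lor \neg (\exists p\, \exists k\, (\neg B(p) \land B(k))) \land (\forall n\, \forall i\, (\neg B(n) \lor B(i)))
Drive negations inward (¬∀x A ≡ ∃x ¬A, ¬∃x A ≡ ∀x ¬A, De Morgan for ∧/∨):
  (\exists m\, \forall q\, (\neg B(q) \lor \neg B(m))) \lor (\forall p\, \forall k\, (B(p) \lor \neg B(k))) \land (\forall n\, \forall i\, (\neg B(n) \lor B(i)))
All bound variables are already distinct, so no renaming is needed.
Pull the quantifiers to the front (each side's bound variable is not free in the other side):
  \exists m\, \forall q\, \forall p\, \forall k\, \forall n\, \forall i\, (\neg B(q) \lor \neg B(m) \lor (B(p) \lor \neg B(k)) \land (\neg B(n) \lor B(i)))
The quantifier \forall m sits under an odd number of negations (counting the antecedent side of each →), so it flips to \exists m.

existential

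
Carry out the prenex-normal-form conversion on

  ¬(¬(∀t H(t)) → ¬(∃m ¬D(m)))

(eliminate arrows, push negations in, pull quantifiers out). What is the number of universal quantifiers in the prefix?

First replace A → B with ¬A ∨ B.
  ¬(¬¬(∀t H(t)) ∨ ¬(∃m ¬D(m)))
Drive negations inward (¬∀x A ≡ ∃x ¬A, ¬∃x A ≡ ∀x ¬A, De Morgan for ∧/∨):
  (∃t ¬H(t)) ∧ (∃m ¬D(m))
All bound variables are already distinct, so no renaming is needed.
Pull the quantifiers to the front (each side's bound variable is not free in the other side):
  ∃t ∃m (¬H(t) ∧ ¬D(m))
The prefix is ∃t ∃m: 0 universal, 2 existential.

0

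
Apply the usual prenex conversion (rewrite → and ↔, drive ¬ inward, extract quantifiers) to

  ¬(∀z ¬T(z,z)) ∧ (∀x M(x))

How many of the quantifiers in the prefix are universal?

Drive negations inward (¬∀x A ≡ ∃x ¬A, ¬∃x A ≡ ∀x ¬A, De Morgan for ∧/∨):
  (∃z T(z,z)) ∧ (∀x M(x))
Extract every quantifier outward, since the variables are now distinct and don't occur free across branches:
  ∃z ∀x (T(z,z) ∧ M(x))
The prefix is ∃z ∀x: 1 universal, 1 existential.

1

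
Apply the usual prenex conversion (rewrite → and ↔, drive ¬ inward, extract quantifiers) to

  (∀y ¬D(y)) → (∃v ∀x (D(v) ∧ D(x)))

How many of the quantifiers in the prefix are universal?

1

First replace A → B with ¬A ∨ B.
  ¬(∀y ¬D(y)) ∨ (∃v ∀x (D(v) ∧ D(x)))
Drive negations inward (¬∀x A ≡ ∃x ¬A, ¬∃x A ≡ ∀x ¬A, De Morgan for ∧/∨):
  (∃y D(y)) ∨ (∃v ∀x (D(v) ∧ D(x)))
Extract every quantifier outward, since the variables are now distinct and don't occur free across branches:
  ∃y ∃v ∀x (D(y) ∨ D(v) ∧ D(x))
The prefix is ∃y ∃v ∀x: 1 universal, 2 existential.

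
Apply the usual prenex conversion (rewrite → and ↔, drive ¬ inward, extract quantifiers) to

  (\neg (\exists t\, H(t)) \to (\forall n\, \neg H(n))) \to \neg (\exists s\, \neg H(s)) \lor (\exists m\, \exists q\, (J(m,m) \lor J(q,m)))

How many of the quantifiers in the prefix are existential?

3

Eliminate → and ↔ using ¬ and ∨.
  \neg (\neg \neg (\exists t\, H(t)) \lor (\forall n\, \neg H(n))) \lor \neg (\exists s\, \neg H(s)) \lor (\exists m\, \exists q\, (J(m,m) \lor J(q,m)))
Push ¬ through the quantifiers and connectives to reach negation normal form:
  (\forall t\, \neg H(t)) \land (\exists n\, H(n)) \lor (\forall s\, H(s)) \lor (\exists m\, \exists q\, (J(m,m) \lor J(q,m)))
All bound variables are already distinct, so no renaming is needed.
Pull the quantifiers to the front (each side's bound variable is not free in the other side):
  \forall t\, \exists n\, \forall s\, \exists m\, \exists q\, (\neg H(t) \land H(n) \lor H(s) \lor J(m,m) \lor J(q,m))
The prefix is \forall t \exists n \forall s \exists m \exists q: 2 universal, 3 existential.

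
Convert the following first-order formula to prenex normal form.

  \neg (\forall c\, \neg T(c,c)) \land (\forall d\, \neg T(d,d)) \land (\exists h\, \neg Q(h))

\exists c\, \forall d\, \exists h\, (T(c,c) \land \neg T(d,d) \land \neg Q(h))

Push ¬ through the quantifiers and connectives to reach negation normal form:
  (\exists c\, T(c,c)) \land (\forall d\, \neg T(d,d)) \land (\exists h\, \neg Q(h))
All bound variables are already distinct, so no renaming is needed.
Finally move all quantifiers to the prefix:
  \exists c\, \forall d\, \exists h\, (T(c,c) \land \neg T(d,d) \land \neg Q(h))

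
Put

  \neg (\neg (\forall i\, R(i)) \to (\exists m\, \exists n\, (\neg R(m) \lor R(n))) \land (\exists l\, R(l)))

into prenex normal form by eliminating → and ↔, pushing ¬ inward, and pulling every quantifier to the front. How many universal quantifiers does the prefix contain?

First replace A → B with ¬A ∨ B.
  \neg (\neg \neg (\forall i\, R(i)) \lor (\exists m\, \exists n\, (\neg R(m) \lor R(n))) \land (\exists l\, R(l)))
Drive negations inward (¬∀x A ≡ ∃x ¬A, ¬∃x A ≡ ∀x ¬A, De Morgan for ∧/∨):
  (\exists i\, \neg R(i)) \land ((\forall m\, \forall n\, (R(m) \land \neg R(n))) \lor (\forall l\, \neg R(l)))
Pull the quantifiers to the front (each side's bound variable is not free in the other side):
  \exists i\, \forall m\, \forall n\, \forall l\, (\neg R(i) \land (R(m) \land \neg R(n) \lor \neg R(l)))
The prefix is \exists i \forall m \forall n \forall l: 3 universal, 1 existential.

3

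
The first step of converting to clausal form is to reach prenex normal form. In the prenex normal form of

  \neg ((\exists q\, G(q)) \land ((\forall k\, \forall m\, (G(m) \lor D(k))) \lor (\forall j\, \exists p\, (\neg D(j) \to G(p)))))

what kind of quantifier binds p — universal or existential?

Rewrite implications/biconditionals: A → B as ¬A ∨ B.
  \neg ((\exists q\, G(q)) \land ((\forall k\, \forall m\, (G(m) \lor D(k))) \lor (\forall j\, \exists p\, (\neg \neg D(j) \lor G(p)))))
Push ¬ through the quantifiers and connectives to reach negation normal form:
  (\forall q\, \neg G(q)) \lor (\exists k\, \exists m\, (\neg G(m) \land \neg D(k))) \land (\exists j\, \forall p\, (\neg D(j) \land \neg G(p)))
Extract every quantifier outward, since the variables are now distinct and don't occur free across branches:
  \forall q\, \exists k\, \exists m\, \exists j\, \forall p\, (\neg G(q) \lor \neg G(m) \land \neg D(k) \land \neg D(j) \land \neg G(p))
The quantifier \exists p sits under an odd number of negations (counting the antecedent side of each →), so it flips to \forall p.

universal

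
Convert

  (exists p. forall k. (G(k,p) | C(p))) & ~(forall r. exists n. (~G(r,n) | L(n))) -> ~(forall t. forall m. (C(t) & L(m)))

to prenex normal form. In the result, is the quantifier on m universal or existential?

Eliminate → and ↔ using ¬ and ∨.
  ~((exists p. forall k. (G(k,p) | C(p))) & ~(forall r. exists n. (~G(r,n) | L(n)))) | ~(forall t. forall m. (C(t) & L(m)))
Move each ¬ inward, flipping quantifiers it crosses:
  (forall p. exists k. (~G(k,p) & ~C(p))) | (forall r. exists n. (~G(r,n) | L(n))) | (exists t. exists m. (~C(t) | ~L(m)))
All bound variables are already distinct, so no renaming is needed.
Pull the quantifiers to the front (each side's bound variable is not free in the other side):
  forall p. exists k. forall r. exists n. exists t. exists m. (~G(k,p) & ~C(p) | ~G(r,n) | L(n) | ~C(t) | ~L(m))
The quantifier forall m sits under an odd number of negations (counting the antecedent side of each →), so it flips to exists m.

existential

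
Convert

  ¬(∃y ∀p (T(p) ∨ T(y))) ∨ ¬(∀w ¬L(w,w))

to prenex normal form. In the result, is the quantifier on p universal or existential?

Drive negations inward (¬∀x A ≡ ∃x ¬A, ¬∃x A ≡ ∀x ¬A, De Morgan for ∧/∨):
  (∀y ∃p (¬T(p) ∧ ¬T(y))) ∨ (∃w L(w,w))
Extract every quantifier outward, since the variables are now distinct and don't occur free across branches:
  ∀y ∃p ∃w (¬T(p) ∧ ¬T(y) ∨ L(w,w))
The quantifier ∀p sits under an odd number of negations, so it flips to ∃p.

existential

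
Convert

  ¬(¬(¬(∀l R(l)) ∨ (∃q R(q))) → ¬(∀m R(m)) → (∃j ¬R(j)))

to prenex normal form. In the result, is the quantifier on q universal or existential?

universal

First replace A → B with ¬A ∨ B.
  ¬(¬¬(¬(∀l R(l)) ∨ (∃q R(q))) ∨ ¬¬(∀m R(m)) ∨ (∃j ¬R(j)))
Move each ¬ inward, flipping quantifiers it crosses:
  (∀l R(l)) ∧ (∀q ¬R(q)) ∧ (∃m ¬R(m)) ∧ (∀j R(j))
All bound variables are already distinct, so no renaming is needed.
Extract every quantifier outward, since the variables are now distinct and don't occur free across branches:
  ∀l ∀q ∃m ∀j (R(l) ∧ ¬R(q) ∧ ¬R(m) ∧ R(j))
The quantifier ∃q sits under an odd number of negations (counting the antecedent side of each →), so it flips to ∀q.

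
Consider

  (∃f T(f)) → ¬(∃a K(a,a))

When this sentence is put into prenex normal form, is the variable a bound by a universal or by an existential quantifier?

universal

Eliminate → and ↔ using ¬ and ∨.
  ¬(∃f T(f)) ∨ ¬(∃a K(a,a))
Move each ¬ inward, flipping quantifiers it crosses:
  (∀f ¬T(f)) ∨ (∀a ¬K(a,a))
All bound variables are already distinct, so no renaming is needed.
Pull the quantifiers to the front (each side's bound variable is not free in the other side):
  ∀f ∀a (¬T(f) ∨ ¬K(a,a))
The quantifier ∃a sits under an odd number of negations (counting the antecedent side of each →), so it flips to ∀a.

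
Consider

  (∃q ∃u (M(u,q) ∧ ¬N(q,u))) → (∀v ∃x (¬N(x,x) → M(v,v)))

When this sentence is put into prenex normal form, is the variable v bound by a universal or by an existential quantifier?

Rewrite implications/biconditionals: A → B as ¬A ∨ B.
  ¬(∃q ∃u (M(u,q) ∧ ¬N(q,u))) ∨ (∀v ∃x (¬¬N(x,x) ∨ M(v,v)))
Move each ¬ inward, flipping quantifiers it crosses:
  (∀q ∀u (¬M(u,q) ∨ N(q,u))) ∨ (∀v ∃x (N(x,x) ∨ M(v,v)))
Extract every quantifier outward, since the variables are now distinct and don't occur free across branches:
  ∀q ∀u ∀v ∃x (¬M(u,q) ∨ N(q,u) ∨ N(x,x) ∨ M(v,v))
The quantifier ∀v sits under an even number of negations (counting the antecedent side of each →), so it remains universal.

universal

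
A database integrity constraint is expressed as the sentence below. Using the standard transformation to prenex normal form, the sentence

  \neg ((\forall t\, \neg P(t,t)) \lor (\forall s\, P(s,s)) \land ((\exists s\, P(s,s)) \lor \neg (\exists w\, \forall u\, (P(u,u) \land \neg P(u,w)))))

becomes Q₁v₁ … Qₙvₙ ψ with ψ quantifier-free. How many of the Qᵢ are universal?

Move each ¬ inward, flipping quantifiers it crosses:
  (\exists t\, P(t,t)) \land ((\exists s\, \neg P(s,s)) \lor (\forall s\, \neg P(s,s)) \land (\exists w\, \forall u\, (P(u,u) \land \neg P(u,w))))
Rename bound variables to avoid capture: s↦w1.
  (\exists t\, P(t,t)) \land ((\exists s\, \neg P(s,s)) \lor (\forall w1\, \neg P(w1,w1)) \land (\exists w\, \forall u\, (P(u,u) \land \neg P(u,w))))
Pull the quantifiers to the front (each side's bound variable is not free in the other side):
  \exists t\, \exists s\, \forall w1\, \exists w\, \forall u\, (P(t,t) \land (\neg P(s,s) \lor \neg P(w1,w1) \land P(u,u) \land \neg P(u,w)))
The prefix is \exists t \exists s \forall w1 \exists w \forall u: 2 universal, 3 existential.

2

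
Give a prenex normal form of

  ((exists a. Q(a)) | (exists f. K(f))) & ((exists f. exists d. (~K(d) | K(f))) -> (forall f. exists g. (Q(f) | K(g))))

Rewrite implications/biconditionals: A → B as ¬A ∨ B.
  ((exists a. Q(a)) | (exists f. K(f))) & (~(exists f. exists d. (~K(d) | K(f))) | (forall f. exists g. (Q(f) | K(g))))
Drive negations inward (¬∀x A ≡ ∃x ¬A, ¬∃x A ≡ ∀x ¬A, De Morgan for ∧/∨):
  ((exists a. Q(a)) | (exists f. K(f))) & ((forall f. forall d. (K(d) & ~K(f))) | (forall f. exists g. (Q(f) | K(g))))
Rename bound variables to avoid capture: f↦u1, f↦u.
  ((exists a. Q(a)) | (exists f. K(f))) & ((forall u1. forall d. (K(d) & ~K(u1))) | (forall u. exists g. (Q(u) | K(g))))
Extract every quantifier outward, since the variables are now distinct and don't occur free across branches:
  exists a. exists f. forall u1. forall d. forall u. exists g. ((Q(a) | K(f)) & (K(d) & ~K(u1) | Q(u) | K(g)))

exists a. exists f. forall u1. forall d. forall u. exists g. ((Q(a) | K(f)) & (K(d) & ~K(u1) | Q(u) | K(g)))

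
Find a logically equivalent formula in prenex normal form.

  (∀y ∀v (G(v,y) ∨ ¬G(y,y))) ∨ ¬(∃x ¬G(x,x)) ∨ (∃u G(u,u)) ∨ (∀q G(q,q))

Drive negations inward (¬∀x A ≡ ∃x ¬A, ¬∃x A ≡ ∀x ¬A, De Morgan for ∧/∨):
  (∀y ∀v (G(v,y) ∨ ¬G(y,y))) ∨ (∀x G(x,x)) ∨ (∃u G(u,u)) ∨ (∀q G(q,q))
All bound variables are already distinct, so no renaming is needed.
Finally move all quantifiers to the prefix:
  ∀y ∀v ∀x ∃u ∀q (G(v,y) ∨ ¬G(y,y) ∨ G(x,x) ∨ G(u,u) ∨ G(q,q))

∀y ∀v ∀x ∃u ∀q (G(v,y) ∨ ¬G(y,y) ∨ G(x,x) ∨ G(u,u) ∨ G(q,q))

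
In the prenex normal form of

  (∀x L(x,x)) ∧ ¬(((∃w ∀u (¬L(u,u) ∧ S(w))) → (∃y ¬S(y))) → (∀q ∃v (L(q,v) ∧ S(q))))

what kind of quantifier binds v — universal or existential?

universal

Rewrite implications/biconditionals: A → B as ¬A ∨ B.
  (∀x L(x,x)) ∧ ¬(¬(¬(∃w ∀u (¬L(u,u) ∧ S(w))) ∨ (∃y ¬S(y))) ∨ (∀q ∃v (L(q,v) ∧ S(q))))
Move each ¬ inward, flipping quantifiers it crosses:
  (∀x L(x,x)) ∧ ((∀w ∃u (L(u,u) ∨ ¬S(w))) ∨ (∃y ¬S(y))) ∧ (∃q ∀v (¬L(q,v) ∨ ¬S(q)))
All bound variables are already distinct, so no renaming is needed.
Extract every quantifier outward, since the variables are now distinct and don't occur free across branches:
  ∀x ∀w ∃u ∃y ∃q ∀v (L(x,x) ∧ (L(u,u) ∨ ¬S(w) ∨ ¬S(y)) ∧ (¬L(q,v) ∨ ¬S(q)))
The quantifier ∃v sits under an odd number of negations (counting the antecedent side of each →), so it flips to ∀v.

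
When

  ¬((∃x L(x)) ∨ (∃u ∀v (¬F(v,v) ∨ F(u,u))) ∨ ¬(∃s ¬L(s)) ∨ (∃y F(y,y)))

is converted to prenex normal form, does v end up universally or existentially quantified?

existential

Drive negations inward (¬∀x A ≡ ∃x ¬A, ¬∃x A ≡ ∀x ¬A, De Morgan for ∧/∨):
  (∀x ¬L(x)) ∧ (∀u ∃v (F(v,v) ∧ ¬F(u,u))) ∧ (∃s ¬L(s)) ∧ (∀y ¬F(y,y))
All bound variables are already distinct, so no renaming is needed.
Extract every quantifier outward, since the variables are now distinct and don't occur free across branches:
  ∀x ∀u ∃v ∃s ∀y (¬L(x) ∧ F(v,v) ∧ ¬F(u,u) ∧ ¬L(s) ∧ ¬F(y,y))
The quantifier ∀v sits under an odd number of negations, so it flips to ∃v.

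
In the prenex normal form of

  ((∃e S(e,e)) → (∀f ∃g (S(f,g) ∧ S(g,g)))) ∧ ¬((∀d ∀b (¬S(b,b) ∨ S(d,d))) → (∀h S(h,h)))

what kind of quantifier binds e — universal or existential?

Eliminate → and ↔ using ¬ and ∨.
  (¬(∃e S(e,e)) ∨ (∀f ∃g (S(f,g) ∧ S(g,g)))) ∧ ¬(¬(∀d ∀b (¬S(b,b) ∨ S(d,d))) ∨ (∀h S(h,h)))
Drive negations inward (¬∀x A ≡ ∃x ¬A, ¬∃x A ≡ ∀x ¬A, De Morgan for ∧/∨):
  ((∀e ¬S(e,e)) ∨ (∀f ∃g (S(f,g) ∧ S(g,g)))) ∧ (∀d ∀b (¬S(b,b) ∨ S(d,d))) ∧ (∃h ¬S(h,h))
All bound variables are already distinct, so no renaming is needed.
Pull the quantifiers to the front (each side's bound variable is not free in the other side):
  ∀e ∀f ∃g ∀d ∀b ∃h ((¬S(e,e) ∨ S(f,g) ∧ S(g,g)) ∧ (¬S(b,b) ∨ S(d,d)) ∧ ¬S(h,h))
The quantifier ∃e sits under an odd number of negations (counting the antecedent side of each →), so it flips to ∀e.

universal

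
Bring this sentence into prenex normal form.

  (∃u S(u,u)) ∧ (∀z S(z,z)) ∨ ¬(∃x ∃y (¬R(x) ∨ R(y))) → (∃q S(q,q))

∀u ∃z ∃x ∃y ∃q ((¬S(u,u) ∨ ¬S(z,z)) ∧ (¬R(x) ∨ R(y)) ∨ S(q,q))

First replace A → B with ¬A ∨ B.
  ¬((∃u S(u,u)) ∧ (∀z S(z,z)) ∨ ¬(∃x ∃y (¬R(x) ∨ R(y)))) ∨ (∃q S(q,q))
Drive negations inward (¬∀x A ≡ ∃x ¬A, ¬∃x A ≡ ∀x ¬A, De Morgan for ∧/∨):
  ((∀u ¬S(u,u)) ∨ (∃z ¬S(z,z))) ∧ (∃x ∃y (¬R(x) ∨ R(y))) ∨ (∃q S(q,q))
All bound variables are already distinct, so no renaming is needed.
Extract every quantifier outward, since the variables are now distinct and don't occur free across branches:
  ∀u ∃z ∃x ∃y ∃q ((¬S(u,u) ∨ ¬S(z,z)) ∧ (¬R(x) ∨ R(y)) ∨ S(q,q))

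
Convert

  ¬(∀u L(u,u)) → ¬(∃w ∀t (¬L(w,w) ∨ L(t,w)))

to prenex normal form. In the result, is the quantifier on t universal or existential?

Eliminate → and ↔ using ¬ and ∨.
  ¬¬(∀u L(u,u)) ∨ ¬(∃w ∀t (¬L(w,w) ∨ L(t,w)))
Push ¬ through the quantifiers and connectives to reach negation normal form:
  (∀u L(u,u)) ∨ (∀w ∃t (L(w,w) ∧ ¬L(t,w)))
Pull the quantifiers to the front (each side's bound variable is not free in the other side):
  ∀u ∀w ∃t (L(u,u) ∨ L(w,w) ∧ ¬L(t,w))
The quantifier ∀t sits under an odd number of negations (counting the antecedent side of each →), so it flips to ∃t.

existential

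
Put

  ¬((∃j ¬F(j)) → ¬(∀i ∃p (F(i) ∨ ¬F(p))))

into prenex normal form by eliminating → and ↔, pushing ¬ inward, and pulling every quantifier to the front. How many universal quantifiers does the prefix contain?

1

Rewrite implications/biconditionals: A → B as ¬A ∨ B.
  ¬(¬(∃j ¬F(j)) ∨ ¬(∀i ∃p (F(i) ∨ ¬F(p))))
Drive negations inward (¬∀x A ≡ ∃x ¬A, ¬∃x A ≡ ∀x ¬A, De Morgan for ∧/∨):
  (∃j ¬F(j)) ∧ (∀i ∃p (F(i) ∨ ¬F(p)))
All bound variables are already distinct, so no renaming is needed.
Extract every quantifier outward, since the variables are now distinct and don't occur free across branches:
  ∃j ∀i ∃p (¬F(j) ∧ (F(i) ∨ ¬F(p)))
The prefix is ∃j ∀i ∃p: 1 universal, 2 existential.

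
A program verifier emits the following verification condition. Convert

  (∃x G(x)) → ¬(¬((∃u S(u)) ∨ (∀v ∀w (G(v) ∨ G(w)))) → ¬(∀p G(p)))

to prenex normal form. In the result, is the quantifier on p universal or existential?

universal

First replace A → B with ¬A ∨ B.
  ¬(∃x G(x)) ∨ ¬(¬¬((∃u S(u)) ∨ (∀v ∀w (G(v) ∨ G(w)))) ∨ ¬(∀p G(p)))
Drive negations inward (¬∀x A ≡ ∃x ¬A, ¬∃x A ≡ ∀x ¬A, De Morgan for ∧/∨):
  (∀x ¬G(x)) ∨ (∀u ¬S(u)) ∧ (∃v ∃w (¬G(v) ∧ ¬G(w))) ∧ (∀p G(p))
All bound variables are already distinct, so no renaming is needed.
Pull the quantifiers to the front (each side's bound variable is not free in the other side):
  ∀x ∀u ∃v ∃w ∀p (¬G(x) ∨ ¬S(u) ∧ ¬G(v) ∧ ¬G(w) ∧ G(p))
The quantifier ∀p sits under an even number of negations (counting the antecedent side of each →), so it remains universal.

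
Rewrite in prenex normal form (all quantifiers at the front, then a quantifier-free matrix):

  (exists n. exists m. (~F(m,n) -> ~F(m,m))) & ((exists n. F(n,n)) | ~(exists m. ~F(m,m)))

exists n. exists m. exists v1. forall r. ((F(m,n) | ~F(m,m)) & (F(v1,v1) | F(r,r)))

Rewrite implications/biconditionals: A → B as ¬A ∨ B.
  (exists n. exists m. (~~F(m,n) | ~F(m,m))) & ((exists n. F(n,n)) | ~(exists m. ~F(m,m)))
Drive negations inward (¬∀x A ≡ ∃x ¬A, ¬∃x A ≡ ∀x ¬A, De Morgan for ∧/∨):
  (exists n. exists m. (F(m,n) | ~F(m,m))) & ((exists n. F(n,n)) | (forall m. F(m,m)))
Give each quantifier a distinct variable: n↦v1, m↦r.
  (exists n. exists m. (F(m,n) | ~F(m,m))) & ((exists v1. F(v1,v1)) | (forall r. F(r,r)))
Pull the quantifiers to the front (each side's bound variable is not free in the other side):
  exists n. exists m. exists v1. forall r. ((F(m,n) | ~F(m,m)) & (F(v1,v1) | F(r,r)))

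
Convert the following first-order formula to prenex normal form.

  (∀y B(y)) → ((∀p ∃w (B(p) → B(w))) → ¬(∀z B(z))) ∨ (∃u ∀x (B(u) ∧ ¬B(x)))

∃y ∃p ∀w ∃z ∃u ∀x (¬B(y) ∨ B(p) ∧ ¬B(w) ∨ ¬B(z) ∨ B(u) ∧ ¬B(x))

Eliminate → and ↔ using ¬ and ∨.
  ¬(∀y B(y)) ∨ ¬(∀p ∃w (¬B(p) ∨ B(w))) ∨ ¬(∀z B(z)) ∨ (∃u ∀x (B(u) ∧ ¬B(x)))
Push ¬ through the quantifiers and connectives to reach negation normal form:
  (∃y ¬B(y)) ∨ (∃p ∀w (B(p) ∧ ¬B(w))) ∨ (∃z ¬B(z)) ∨ (∃u ∀x (B(u) ∧ ¬B(x)))
All bound variables are already distinct, so no renaming is needed.
Pull the quantifiers to the front (each side's bound variable is not free in the other side):
  ∃y ∃p ∀w ∃z ∃u ∀x (¬B(y) ∨ B(p) ∧ ¬B(w) ∨ ¬B(z) ∨ B(u) ∧ ¬B(x))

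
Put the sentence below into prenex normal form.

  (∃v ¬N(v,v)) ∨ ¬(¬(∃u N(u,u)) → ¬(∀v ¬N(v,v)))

∃v ∀u ∀y (¬N(v,v) ∨ ¬N(u,u) ∧ ¬N(y,y))

Eliminate → and ↔ using ¬ and ∨.
  (∃v ¬N(v,v)) ∨ ¬(¬¬(∃u N(u,u)) ∨ ¬(∀v ¬N(v,v)))
Move each ¬ inward, flipping quantifiers it crosses:
  (∃v ¬N(v,v)) ∨ (∀u ¬N(u,u)) ∧ (∀v ¬N(v,v))
Standardize variables apart so no two quantifiers bind the same name: v↦y.
  (∃v ¬N(v,v)) ∨ (∀u ¬N(u,u)) ∧ (∀y ¬N(y,y))
Extract every quantifier outward, since the variables are now distinct and don't occur free across branches:
  ∃v ∀u ∀y (¬N(v,v) ∨ ¬N(u,u) ∧ ¬N(y,y))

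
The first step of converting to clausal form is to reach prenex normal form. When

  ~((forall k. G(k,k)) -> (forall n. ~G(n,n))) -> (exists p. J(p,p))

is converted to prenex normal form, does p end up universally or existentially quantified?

existential

First replace A → B with ¬A ∨ B.
  ~~(~(forall k. G(k,k)) | (forall n. ~G(n,n))) | (exists p. J(p,p))
Drive negations inward (¬∀x A ≡ ∃x ¬A, ¬∃x A ≡ ∀x ¬A, De Morgan for ∧/∨):
  (exists k. ~G(k,k)) | (forall n. ~G(n,n)) | (exists p. J(p,p))
All bound variables are already distinct, so no renaming is needed.
Pull the quantifiers to the front (each side's bound variable is not free in the other side):
  exists k. forall n. exists p. (~G(k,k) | ~G(n,n) | J(p,p))
The quantifier exists p sits under an even number of negations (counting the antecedent side of each →), so it remains existential.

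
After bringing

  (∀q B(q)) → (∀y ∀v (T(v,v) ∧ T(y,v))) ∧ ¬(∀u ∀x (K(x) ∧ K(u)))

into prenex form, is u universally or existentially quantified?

First replace A → B with ¬A ∨ B.
  ¬(∀q B(q)) ∨ (∀y ∀v (T(v,v) ∧ T(y,v))) ∧ ¬(∀u ∀x (K(x) ∧ K(u)))
Move each ¬ inward, flipping quantifiers it crosses:
  (∃q ¬B(q)) ∨ (∀y ∀v (T(v,v) ∧ T(y,v))) ∧ (∃u ∃x (¬K(x) ∨ ¬K(u)))
Extract every quantifier outward, since the variables are now distinct and don't occur free across branches:
  ∃q ∀y ∀v ∃u ∃x (¬B(q) ∨ T(v,v) ∧ T(y,v) ∧ (¬K(x) ∨ ¬K(u)))
The quantifier ∀u sits under an odd number of negations (counting the antecedent side of each →), so it flips to ∃u.

existential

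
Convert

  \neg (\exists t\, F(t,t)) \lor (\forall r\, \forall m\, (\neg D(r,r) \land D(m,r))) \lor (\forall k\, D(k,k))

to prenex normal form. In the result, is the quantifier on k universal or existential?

universal

Push ¬ through the quantifiers and connectives to reach negation normal form:
  (\forall t\, \neg F(t,t)) \lor (\forall r\, \forall m\, (\neg D(r,r) \land D(m,r))) \lor (\forall k\, D(k,k))
Finally move all quantifiers to the prefix:
  \forall t\, \forall r\, \forall m\, \forall k\, (\neg F(t,t) \lor \neg D(r,r) \land D(m,r) \lor D(k,k))
The quantifier \forall k sits under an even number of negations, so it remains universal.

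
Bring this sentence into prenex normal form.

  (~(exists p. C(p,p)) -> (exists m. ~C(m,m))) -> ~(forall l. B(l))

forall p. forall m. exists l. (~C(p,p) & C(m,m) | ~B(l))

Eliminate → and ↔ using ¬ and ∨.
  ~(~~(exists p. C(p,p)) | (exists m. ~C(m,m))) | ~(forall l. B(l))
Drive negations inward (¬∀x A ≡ ∃x ¬A, ¬∃x A ≡ ∀x ¬A, De Morgan for ∧/∨):
  (forall p. ~C(p,p)) & (forall m. C(m,m)) | (exists l. ~B(l))
All bound variables are already distinct, so no renaming is needed.
Extract every quantifier outward, since the variables are now distinct and don't occur free across branches:
  forall p. forall m. exists l. (~C(p,p) & C(m,m) | ~B(l))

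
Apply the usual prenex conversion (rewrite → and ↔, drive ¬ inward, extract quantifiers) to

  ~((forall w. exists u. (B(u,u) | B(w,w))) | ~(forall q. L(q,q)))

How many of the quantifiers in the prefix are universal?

Push ¬ through the quantifiers and connectives to reach negation normal form:
  (exists w. forall u. (~B(u,u) & ~B(w,w))) & (forall q. L(q,q))
All bound variables are already distinct, so no renaming is needed.
Extract every quantifier outward, since the variables are now distinct and don't occur free across branches:
  exists w. forall u. forall q. (~B(u,u) & ~B(w,w) & L(q,q))
The prefix is exists w forall u forall q: 2 universal, 1 existential.

2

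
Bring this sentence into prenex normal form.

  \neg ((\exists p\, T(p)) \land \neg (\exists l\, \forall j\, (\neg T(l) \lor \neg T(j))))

Move each ¬ inward, flipping quantifiers it crosses:
  (\forall p\, \neg T(p)) \lor (\exists l\, \forall j\, (\neg T(l) \lor \neg T(j)))
All bound variables are already distinct, so no renaming is needed.
Finally move all quantifiers to the prefix:
  \forall p\, \exists l\, \forall j\, (\neg T(p) \lor \neg T(l) \lor \neg T(j))

\forall p\, \exists l\, \forall j\, (\neg T(p) \lor \neg T(l) \lor \neg T(j))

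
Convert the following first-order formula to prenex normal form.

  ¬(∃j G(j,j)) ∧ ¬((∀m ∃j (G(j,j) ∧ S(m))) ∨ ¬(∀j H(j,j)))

∀j ∃m ∀u1 ∀x (¬G(j,j) ∧ (¬G(u1,u1) ∨ ¬S(m)) ∧ H(x,x))

Push ¬ through the quantifiers and connectives to reach negation normal form:
  (∀j ¬G(j,j)) ∧ (∃m ∀j (¬G(j,j) ∨ ¬S(m))) ∧ (∀j H(j,j))
Standardize variables apart so no two quantifiers bind the same name: j↦u1, j↦x.
  (∀j ¬G(j,j)) ∧ (∃m ∀u1 (¬G(u1,u1) ∨ ¬S(m))) ∧ (∀x H(x,x))
Finally move all quantifiers to the prefix:
  ∀j ∃m ∀u1 ∀x (¬G(j,j) ∧ (¬G(u1,u1) ∨ ¬S(m)) ∧ H(x,x))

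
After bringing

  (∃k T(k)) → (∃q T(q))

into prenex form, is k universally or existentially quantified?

Eliminate → and ↔ using ¬ and ∨.
  ¬(∃k T(k)) ∨ (∃q T(q))
Drive negations inward (¬∀x A ≡ ∃x ¬A, ¬∃x A ≡ ∀x ¬A, De Morgan for ∧/∨):
  (∀k ¬T(k)) ∨ (∃q T(q))
All bound variables are already distinct, so no renaming is needed.
Extract every quantifier outward, since the variables are now distinct and don't occur free across branches:
  ∀k ∃q (¬T(k) ∨ T(q))
The quantifier ∃k sits under an odd number of negations (counting the antecedent side of each →), so it flips to ∀k.

universal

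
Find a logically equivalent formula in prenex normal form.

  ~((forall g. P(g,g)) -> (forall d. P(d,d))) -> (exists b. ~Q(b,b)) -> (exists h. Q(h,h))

exists g. forall d. forall b. exists h. (~P(g,g) | P(d,d) | Q(b,b) | Q(h,h))

Rewrite implications/biconditionals: A → B as ¬A ∨ B.
  ~~(~(forall g. P(g,g)) | (forall d. P(d,d))) | ~(exists b. ~Q(b,b)) | (exists h. Q(h,h))
Push ¬ through the quantifiers and connectives to reach negation normal form:
  (exists g. ~P(g,g)) | (forall d. P(d,d)) | (forall b. Q(b,b)) | (exists h. Q(h,h))
All bound variables are already distinct, so no renaming is needed.
Extract every quantifier outward, since the variables are now distinct and don't occur free across branches:
  exists g. forall d. forall b. exists h. (~P(g,g) | P(d,d) | Q(b,b) | Q(h,h))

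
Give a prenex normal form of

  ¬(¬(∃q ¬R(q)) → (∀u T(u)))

∀q ∃u (R(q) ∧ ¬T(u))

Eliminate → and ↔ using ¬ and ∨.
  ¬(¬¬(∃q ¬R(q)) ∨ (∀u T(u)))
Push ¬ through the quantifiers and connectives to reach negation normal form:
  (∀q R(q)) ∧ (∃u ¬T(u))
All bound variables are already distinct, so no renaming is needed.
Extract every quantifier outward, since the variables are now distinct and don't occur free across branches:
  ∀q ∃u (R(q) ∧ ¬T(u))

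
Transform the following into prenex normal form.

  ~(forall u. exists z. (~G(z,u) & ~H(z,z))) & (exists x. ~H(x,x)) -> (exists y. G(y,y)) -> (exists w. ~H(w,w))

forall u. exists z. forall x. forall y. exists w. (~G(z,u) & ~H(z,z) | H(x,x) | ~G(y,y) | ~H(w,w))

Eliminate → and ↔ using ¬ and ∨.
  ~(~(forall u. exists z. (~G(z,u) & ~H(z,z))) & (exists x. ~H(x,x))) | ~(exists y. G(y,y)) | (exists w. ~H(w,w))
Move each ¬ inward, flipping quantifiers it crosses:
  (forall u. exists z. (~G(z,u) & ~H(z,z))) | (forall x. H(x,x)) | (forall y. ~G(y,y)) | (exists w. ~H(w,w))
All bound variables are already distinct, so no renaming is needed.
Pull the quantifiers to the front (each side's bound variable is not free in the other side):
  forall u. exists z. forall x. forall y. exists w. (~G(z,u) & ~H(z,z) | H(x,x) | ~G(y,y) | ~H(w,w))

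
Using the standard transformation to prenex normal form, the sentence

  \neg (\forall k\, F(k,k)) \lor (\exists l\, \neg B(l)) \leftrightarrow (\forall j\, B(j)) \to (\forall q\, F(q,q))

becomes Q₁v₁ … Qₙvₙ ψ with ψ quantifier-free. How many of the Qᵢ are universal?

Eliminate → and ↔ using ¬ and ∨; A ↔ B as (¬A ∨ B) ∧ (¬B ∨ A).
  (\neg (\neg (\forall k\, F(k,k)) \lor (\exists l\, \neg B(l))) \lor \neg (\forall j\, B(j)) \lor (\forall q\, F(q,q))) \land (\neg (\neg (\forall j\, B(j)) \lor (\forall q\, F(q,q))) \lor \neg (\forall k\, F(k,k)) \lor (\exists l\, \neg B(l)))
Drive negations inward (¬∀x A ≡ ∃x ¬A, ¬∃x A ≡ ∀x ¬A, De Morgan for ∧/∨):
  ((\forall k\, F(k,k)) \land (\forall l\, B(l)) \lor (\exists j\, \neg B(j)) \lor (\forall q\, F(q,q))) \land ((\forall j\, B(j)) \land (\exists q\, \neg F(q,q)) \lor (\exists k\, \neg F(k,k)) \lor (\exists l\, \neg B(l)))
Give each quantifier a distinct variable: j↦v1, q↦u, k↦v, l↦t.
  ((\forall k\, F(k,k)) \land (\forall l\, B(l)) \lor (\exists j\, \neg B(j)) \lor (\forall q\, F(q,q))) \land ((\forall v1\, B(v1)) \land (\exists u\, \neg F(u,u)) \lor (\exists v\, \neg F(v,v)) \lor (\exists t\, \neg B(t)))
Extract every quantifier outward, since the variables are now distinct and don't occur free across branches:
  \forall k\, \forall l\, \exists j\, \forall q\, \forall v1\, \exists u\, \exists v\, \exists t\, ((F(k,k) \land B(l) \lor \neg B(j) \lor F(q,q)) \land (B(v1) \land \neg F(u,u) \lor \neg F(v,v) \lor \neg B(t)))
The prefix is \forall k \forall l \exists j \forall q \forall v1 \exists u \exists v \exists t: 4 universal, 4 existential.

4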